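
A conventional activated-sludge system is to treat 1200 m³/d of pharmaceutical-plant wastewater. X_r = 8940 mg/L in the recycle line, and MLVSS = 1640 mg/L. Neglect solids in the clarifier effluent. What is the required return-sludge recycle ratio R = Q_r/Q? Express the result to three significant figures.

Mass balance around the secondary clarifier (neglecting effluent solids): R = X / (X_r − X) = 1640 / (8940 − 1640) = 0.2247.

R ≈ 0.225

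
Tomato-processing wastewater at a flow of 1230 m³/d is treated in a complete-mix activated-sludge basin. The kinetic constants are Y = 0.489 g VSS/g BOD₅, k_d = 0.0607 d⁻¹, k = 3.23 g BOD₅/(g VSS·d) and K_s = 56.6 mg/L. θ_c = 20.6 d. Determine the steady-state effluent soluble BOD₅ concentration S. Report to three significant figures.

S ≈ 4.21 mg/L

For a completely mixed reactor with recycle the Lawrence–McCarty relation gives S = K_s·(1 + k_d·θ_c) / [θ_c·(Y·k − k_d) − 1] = 56.6 × (1 + 0.0607 × 20.6) / [20.6 × (0.489 × 3.23 − 0.0607) − 1] = 127.4 / 30.29 = 4.206 mg/L.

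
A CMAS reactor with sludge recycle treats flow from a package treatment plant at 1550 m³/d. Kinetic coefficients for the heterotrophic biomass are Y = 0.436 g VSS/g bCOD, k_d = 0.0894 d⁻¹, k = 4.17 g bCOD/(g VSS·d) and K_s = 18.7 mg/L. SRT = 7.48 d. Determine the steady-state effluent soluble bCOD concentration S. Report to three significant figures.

S ≈ 2.62 mg/L

From the Monod/SRT balance for a CMAS, S = K_s·(1+k_d θ_c)/[θ_c·(Y k − k_d) − 1] = 18.7 × (1 + 0.0894 × 7.48) / [7.48 × (0.436 × 4.17 − 0.0894) − 1] = 31.20 / 11.93 = 2.615 mg/L.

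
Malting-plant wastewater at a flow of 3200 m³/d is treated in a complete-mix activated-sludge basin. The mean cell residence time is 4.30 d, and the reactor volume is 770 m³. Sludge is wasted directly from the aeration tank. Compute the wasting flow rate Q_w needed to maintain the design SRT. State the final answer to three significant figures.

With mixed-liquor wasting, θ_c = V/Q_w, so Q_w = V/θ_c = 770.0/4.30 = 179.1 m³/d.

Q_w ≈ 179 m³/d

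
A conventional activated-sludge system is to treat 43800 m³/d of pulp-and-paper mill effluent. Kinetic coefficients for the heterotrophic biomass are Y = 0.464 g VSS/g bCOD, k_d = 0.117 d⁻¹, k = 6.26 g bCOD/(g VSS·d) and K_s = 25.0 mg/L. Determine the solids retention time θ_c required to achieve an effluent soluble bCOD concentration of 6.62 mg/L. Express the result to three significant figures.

Specific growth rate at S = 6.62 mg/L: μ = YkS/(K_s+S) = 0.464·6.26·6.62/(25.0+6.62) = 0.6081 d⁻¹.
Then 1/θ_c = μ − k_d = 0.6081 − 0.117 = 0.4911 d⁻¹, giving θ_c = 2.036 d.

θ_c ≈ 2.04 d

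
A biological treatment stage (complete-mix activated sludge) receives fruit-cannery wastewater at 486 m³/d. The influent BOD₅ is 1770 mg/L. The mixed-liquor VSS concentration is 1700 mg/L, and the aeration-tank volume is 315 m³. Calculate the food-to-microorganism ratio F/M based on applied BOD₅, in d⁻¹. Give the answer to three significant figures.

F/M ≈ 1.61 d⁻¹

F/M = applied load / biomass = Q·S₀/(V·X) = 486 × 1770 / (315.0 × 1700) = 1.606 d⁻¹.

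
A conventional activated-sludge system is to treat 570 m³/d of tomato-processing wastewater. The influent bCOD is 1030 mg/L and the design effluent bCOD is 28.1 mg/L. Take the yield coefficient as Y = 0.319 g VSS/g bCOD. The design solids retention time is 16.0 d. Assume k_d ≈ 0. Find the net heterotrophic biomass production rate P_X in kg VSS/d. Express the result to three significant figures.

No decay correction is needed, so Y_obs = Y = 0.319.
Substrate removed = Q·(S₀ − S) = 570 m³/d × (1030 − 28.1) g/m³ = 5.71×10^5 g/d = 571.1 kg/d.
Biomass produced: P_X = Y_obs·Q·ΔS = 0.3190 × 571.1 ≈ 182.2 kg VSS/d.

P_X ≈ 182 kg VSS/d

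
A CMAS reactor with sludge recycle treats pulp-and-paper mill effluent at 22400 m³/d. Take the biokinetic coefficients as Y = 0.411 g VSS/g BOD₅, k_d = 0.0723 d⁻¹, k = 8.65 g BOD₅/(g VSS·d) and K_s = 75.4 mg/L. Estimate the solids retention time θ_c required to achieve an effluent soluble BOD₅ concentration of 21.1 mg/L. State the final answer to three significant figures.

Specific growth rate at S = 21.1 mg/L: μ = YkS/(K_s+S) = 0.411·8.65·21.1/(75.4+21.1) = 0.7773 d⁻¹.
θ_c = 1/(μ − k_d) = 1/(0.7773 − 0.0723) = 1/0.7050 = 1.418 d.

θ_c ≈ 1.42 d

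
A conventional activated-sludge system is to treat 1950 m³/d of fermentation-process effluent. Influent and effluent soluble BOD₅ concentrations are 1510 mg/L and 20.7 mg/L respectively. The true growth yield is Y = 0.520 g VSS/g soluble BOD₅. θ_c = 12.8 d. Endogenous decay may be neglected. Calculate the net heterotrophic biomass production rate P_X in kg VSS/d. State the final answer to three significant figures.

Since k_d ≈ 0, Y_obs = Y = 0.520 g VSS/g soluble BOD₅.
Q·(S₀ − S) = 1950 × (1510 − 20.7) × 10⁻³ = 2904 kg/d removed.
Net biomass production P_X = Y_obs × Q·(S₀ − S) = 0.5200 × 2904 = 1510 kg VSS/d.

P_X ≈ 1510 kg VSS/d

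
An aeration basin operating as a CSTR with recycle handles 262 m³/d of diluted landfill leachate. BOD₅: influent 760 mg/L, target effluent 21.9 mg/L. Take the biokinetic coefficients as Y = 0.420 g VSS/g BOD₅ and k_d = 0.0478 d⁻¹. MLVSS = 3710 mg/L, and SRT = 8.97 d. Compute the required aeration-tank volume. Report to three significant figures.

Rearranging the biomass balance for a CMAS with decay, V = Y·Q·ΔS·θ_c / [X·(1+k_d θ_c)] = 0.420 × 262 × (760 − 21.9) × 8.97 / [3710 × (1 + 0.0478 × 8.97)] = 7.29×10^5 / 5301 = 137.4 m³.

V ≈ 137 m³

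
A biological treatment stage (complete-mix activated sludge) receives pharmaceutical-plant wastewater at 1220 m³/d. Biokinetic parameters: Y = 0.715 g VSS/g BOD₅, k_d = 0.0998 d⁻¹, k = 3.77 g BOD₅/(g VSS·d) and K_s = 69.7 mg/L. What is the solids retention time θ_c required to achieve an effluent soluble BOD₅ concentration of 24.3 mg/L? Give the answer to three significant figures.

From 1/θ_c = Y·k·S/(K_s + S) − k_d: Y·k·S/(K_s+S) = 0.715 × 3.77 × 24.3 / (69.7 + 24.3) = 0.6968 d⁻¹.
Then 1/θ_c = μ − k_d = 0.6968 − 0.0998 = 0.5970 d⁻¹, giving θ_c = 1.675 d.

θ_c ≈ 1.67 d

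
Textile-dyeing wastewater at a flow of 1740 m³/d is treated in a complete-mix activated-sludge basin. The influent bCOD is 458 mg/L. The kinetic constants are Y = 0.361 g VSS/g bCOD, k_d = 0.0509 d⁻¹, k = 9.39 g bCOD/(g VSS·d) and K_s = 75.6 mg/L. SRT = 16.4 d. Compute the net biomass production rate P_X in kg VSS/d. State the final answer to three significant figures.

For a completely mixed reactor with recycle the Lawrence–McCarty relation gives S = K_s·(1 + k_d·θ_c) / [θ_c·(Y·k − k_d) − 1] = 75.6 × (1 + 0.0509 × 16.4) / [16.4 × (0.361 × 9.39 − 0.0509) − 1] = 138.7 / 53.76 = 2.580 mg/L.
Observed yield with endogenous decay: Y_obs = Y / (1 + k_d·θ_c) = 0.361 / (1 + 0.0509 × 16.4) = 0.361 / 1.835 = 0.1968 g VSS/g bCOD.
Q·(S₀ − S) = 1740 × (458 − 2.58) × 10⁻³ = 792.4 kg/d removed.
Biomass produced: P_X = Y_obs·Q·ΔS = 0.1968 × 792.4 ≈ 155.9 kg VSS/d.

P_X ≈ 156 kg VSS/d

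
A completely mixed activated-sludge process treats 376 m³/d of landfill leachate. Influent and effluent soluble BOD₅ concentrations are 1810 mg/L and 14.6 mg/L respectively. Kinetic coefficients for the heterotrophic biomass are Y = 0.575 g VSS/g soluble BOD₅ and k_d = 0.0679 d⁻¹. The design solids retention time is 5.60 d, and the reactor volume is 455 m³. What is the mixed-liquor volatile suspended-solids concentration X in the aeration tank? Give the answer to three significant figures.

X = Y·Q·ΔS·θ_c / [V·(1 + k_d θ_c)] = 0.575 × 376 × (1810 − 14.6) × 5.60 / [455 × (1 + 0.0679 × 5.60)] = 3461 mg/L.

X ≈ 3460 mg/L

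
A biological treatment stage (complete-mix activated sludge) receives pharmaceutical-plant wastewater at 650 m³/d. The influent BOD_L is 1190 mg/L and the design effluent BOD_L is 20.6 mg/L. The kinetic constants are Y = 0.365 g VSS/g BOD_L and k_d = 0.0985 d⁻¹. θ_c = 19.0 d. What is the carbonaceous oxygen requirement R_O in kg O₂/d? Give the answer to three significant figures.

Correct the yield for decay: Y_obs = Y/(1 + k_d θ_c) = 0.365 / (1 + 0.0985 × 19.0) = 0.365 / 2.872 = 0.1271.
Q·(S₀ − S) = 650 × (1190 − 20.6) × 10⁻³ = 760.1 kg/d removed.
Net sludge production P_X = 0.1271 × 760.1 = 96.62 kg VSS/d.
R_O = Q·(S₀ − S) − 1.42·P_X = 760.1 − 1.42 × 96.62 = 622.9 kg O₂/d.

R_O ≈ 623 kg O₂/d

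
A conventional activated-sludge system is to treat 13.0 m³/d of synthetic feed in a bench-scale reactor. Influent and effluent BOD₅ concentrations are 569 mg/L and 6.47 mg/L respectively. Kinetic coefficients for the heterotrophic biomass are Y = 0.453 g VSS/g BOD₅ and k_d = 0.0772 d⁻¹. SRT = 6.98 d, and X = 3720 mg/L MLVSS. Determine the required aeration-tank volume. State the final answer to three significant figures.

Rearranging the biomass balance for a CMAS with decay, V = Y·Q·ΔS·θ_c / [X·(1+k_d θ_c)] = 0.453 × 13.0 × (569 − 6.47) × 6.98 / [3720 × (1 + 0.0772 × 6.98)] = 2.31×10^4 / 5725 = 4.039 m³.

V ≈ 4.04 m³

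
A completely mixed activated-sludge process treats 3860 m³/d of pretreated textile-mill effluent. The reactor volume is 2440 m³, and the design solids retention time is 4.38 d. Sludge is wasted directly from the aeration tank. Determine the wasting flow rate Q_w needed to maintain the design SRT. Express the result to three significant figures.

Q_w ≈ 557 m³/d

With mixed-liquor wasting, θ_c = V/Q_w, so Q_w = V/θ_c = 2440/4.38 = 557.1 m³/d.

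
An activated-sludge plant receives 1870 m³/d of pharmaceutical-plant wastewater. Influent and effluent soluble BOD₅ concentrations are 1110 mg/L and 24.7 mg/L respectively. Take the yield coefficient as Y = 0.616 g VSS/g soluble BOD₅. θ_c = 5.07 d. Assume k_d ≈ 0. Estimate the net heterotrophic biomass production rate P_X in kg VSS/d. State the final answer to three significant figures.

P_X ≈ 1250 kg VSS/d

No decay correction is needed, so Y_obs = Y = 0.616.
Substrate removed = Q·(S₀ − S) = 1870 m³/d × (1110 − 24.7) g/m³ = 2.03×10^6 g/d = 2030 kg/d.
So the net sludge growth is P_X = 0.6160 × 2030 = 1250 kg VSS/d.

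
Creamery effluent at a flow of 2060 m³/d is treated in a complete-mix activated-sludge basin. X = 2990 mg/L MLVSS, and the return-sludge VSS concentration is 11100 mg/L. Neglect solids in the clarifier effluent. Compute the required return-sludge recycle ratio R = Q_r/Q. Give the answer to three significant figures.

R ≈ 0.369

R = Q_r/Q = X/(X_r − X) = 2990 / (11100 − 2990) = 0.3687.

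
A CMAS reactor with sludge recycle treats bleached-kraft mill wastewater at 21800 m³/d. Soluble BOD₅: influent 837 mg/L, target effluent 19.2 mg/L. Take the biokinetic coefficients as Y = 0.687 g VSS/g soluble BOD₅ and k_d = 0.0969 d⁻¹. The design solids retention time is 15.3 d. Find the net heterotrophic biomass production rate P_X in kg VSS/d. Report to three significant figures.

P_X ≈ 4930 kg VSS/d

The observed yield is Y_obs = Y/(1 + k_d·θ_c) = 0.687 / (1 + 0.0969 × 15.3) = 0.687 / 2.483 = 0.2767 g VSS per g soluble BOD₅ removed.
ΔS = 837 − 19.2 = 817.8 mg/L, so the substrate removal rate is 21800 × 817.8/1000 = 17828 kg soluble BOD₅/d.
So the net sludge growth is P_X = 0.2767 × 17828 = 4934 kg VSS/d.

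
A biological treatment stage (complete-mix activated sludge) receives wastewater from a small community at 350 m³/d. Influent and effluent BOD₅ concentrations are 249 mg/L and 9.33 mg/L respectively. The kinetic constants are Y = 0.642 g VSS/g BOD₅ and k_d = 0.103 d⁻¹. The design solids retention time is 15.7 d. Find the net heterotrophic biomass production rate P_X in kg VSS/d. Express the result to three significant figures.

The observed yield is Y_obs = Y/(1 + k_d·θ_c) = 0.642 / (1 + 0.103 × 15.7) = 0.642 / 2.617 = 0.2453 g VSS per g BOD₅ removed.
Mass of BOD₅ removed per day: Q(S₀ − S) = 350 × 239.7 g/m³ = 83.88 kg/d.
So the net sludge growth is P_X = 0.2453 × 83.88 = 20.58 kg VSS/d.

P_X ≈ 20.6 kg VSS/d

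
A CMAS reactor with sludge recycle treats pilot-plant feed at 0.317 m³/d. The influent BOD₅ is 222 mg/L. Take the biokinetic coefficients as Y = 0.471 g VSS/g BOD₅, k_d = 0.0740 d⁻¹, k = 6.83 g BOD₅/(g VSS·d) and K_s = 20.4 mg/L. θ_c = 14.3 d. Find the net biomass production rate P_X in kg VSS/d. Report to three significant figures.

For a completely mixed reactor with recycle the Lawrence–McCarty relation gives S = K_s·(1 + k_d·θ_c) / [θ_c·(Y·k − k_d) − 1] = 20.4 × (1 + 0.0740 × 14.3) / [14.3 × (0.471 × 6.83 − 0.0740) − 1] = 41.99 / 43.94 = 0.9555 mg/L.
The observed yield is Y_obs = Y/(1 + k_d·θ_c) = 0.471 / (1 + 0.0740 × 14.3) = 0.471 / 2.058 = 0.2288 g VSS per g BOD₅ removed.
ΔS = 222 − 0.955 = 221.0 mg/L, so the substrate removal rate is 0.317 × 221.0/1000 = 0.07007 kg BOD₅/d.
Net biomass production P_X = Y_obs × Q·(S₀ − S) = 0.2288 × 0.07007 = 0.01604 kg VSS/d.

P_X ≈ 0.0160 kg VSS/d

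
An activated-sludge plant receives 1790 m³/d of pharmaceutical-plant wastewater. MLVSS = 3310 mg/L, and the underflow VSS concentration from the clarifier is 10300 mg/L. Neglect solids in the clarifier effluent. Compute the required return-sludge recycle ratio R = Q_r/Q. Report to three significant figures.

R ≈ 0.474

Solids balance on the clarifier gives (1+R)X = R·X_r, so R = X/(X_r − X) = 3310 / (10300 − 3310) = 0.4735.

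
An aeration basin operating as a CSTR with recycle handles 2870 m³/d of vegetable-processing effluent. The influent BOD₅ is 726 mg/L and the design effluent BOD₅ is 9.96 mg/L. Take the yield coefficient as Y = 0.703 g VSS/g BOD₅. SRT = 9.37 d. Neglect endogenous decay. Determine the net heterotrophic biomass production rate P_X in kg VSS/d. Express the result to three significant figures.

P_X ≈ 1440 kg VSS/d

No decay correction is needed, so Y_obs = Y = 0.703.
Q·(S₀ − S) = 2870 × (726 − 9.96) × 10⁻³ = 2055 kg/d removed.
P_X = Y_obs · Q(S₀ − S) = 0.7030 × 2055 = 1445 kg VSS/d.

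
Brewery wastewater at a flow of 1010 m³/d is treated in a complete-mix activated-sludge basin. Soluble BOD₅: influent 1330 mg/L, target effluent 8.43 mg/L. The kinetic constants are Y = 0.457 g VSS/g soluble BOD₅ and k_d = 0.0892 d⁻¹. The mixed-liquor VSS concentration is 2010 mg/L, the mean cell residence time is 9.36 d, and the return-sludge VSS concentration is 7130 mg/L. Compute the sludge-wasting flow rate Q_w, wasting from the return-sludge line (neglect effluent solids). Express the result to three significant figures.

Steady-state biomass mass balance: V·X·(1 + k_d·θ_c) = Y·Q·(S₀ − S)·θ_c, so V = 0.457 × 1010 × (1330 − 8.43) × 9.36 / [2010 × (1 + 0.0892 × 9.36)] = 5.71×10^6 / 3688 = 1548 m³.
Wasting from the return line (neglecting effluent solids): Q_w = V·X / (θ_c·X_r) = 1548 × 2010 / (9.36 × 7130) = 46.63 m³/d.

Q_w ≈ 46.6 m³/d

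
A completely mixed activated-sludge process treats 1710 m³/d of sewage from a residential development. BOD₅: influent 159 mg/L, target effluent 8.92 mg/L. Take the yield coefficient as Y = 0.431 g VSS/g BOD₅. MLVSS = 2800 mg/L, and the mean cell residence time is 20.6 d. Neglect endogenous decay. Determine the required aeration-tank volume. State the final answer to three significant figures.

V ≈ 814 m³

V·X = Y·Q·ΔS·θ_c gives V = 0.431 × 1710 × (159 − 8.92) × 20.6 / 2800 = 813.8 m³.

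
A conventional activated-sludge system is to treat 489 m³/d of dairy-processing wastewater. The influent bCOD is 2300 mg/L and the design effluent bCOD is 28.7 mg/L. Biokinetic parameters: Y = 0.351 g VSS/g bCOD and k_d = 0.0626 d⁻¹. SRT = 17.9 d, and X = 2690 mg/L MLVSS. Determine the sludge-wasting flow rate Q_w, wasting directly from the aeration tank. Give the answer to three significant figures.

Steady-state biomass mass balance: V·X·(1 + k_d·θ_c) = Y·Q·(S₀ − S)·θ_c, so V = 0.351 × 489 × (2300 − 28.7) × 17.9 / [2690 × (1 + 0.0626 × 17.9)] = 6.98×10^6 / 5704 = 1223 m³.
With mixed-liquor wasting, θ_c = V/Q_w, so Q_w = V/θ_c = 1223/17.9 = 68.34 m³/d.

Q_w ≈ 68.3 m³/d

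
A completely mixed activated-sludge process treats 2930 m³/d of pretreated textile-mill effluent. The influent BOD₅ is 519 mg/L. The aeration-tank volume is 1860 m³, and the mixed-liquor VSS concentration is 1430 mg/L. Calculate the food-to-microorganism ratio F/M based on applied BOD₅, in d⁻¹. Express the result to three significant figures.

F/M = Q·S₀ / (V·X) = 2930 × 519 / (1860 × 1430) = 0.5717 g BOD₅·(g VSS·d)⁻¹.

F/M ≈ 0.572 d⁻¹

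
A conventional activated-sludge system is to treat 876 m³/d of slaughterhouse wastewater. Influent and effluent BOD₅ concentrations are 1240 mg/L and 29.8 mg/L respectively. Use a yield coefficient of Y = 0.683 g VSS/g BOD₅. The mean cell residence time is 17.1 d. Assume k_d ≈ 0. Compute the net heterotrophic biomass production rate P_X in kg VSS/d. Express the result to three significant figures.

With endogenous decay neglected, the observed yield equals the true yield: Y_obs = Y = 0.683 g VSS/g BOD₅.
ΔS = 1240 − 29.8 = 1210 mg/L, so the substrate removal rate is 876 × 1210/1000 = 1060 kg BOD₅/d.
So the net sludge growth is P_X = 0.6830 × 1060 = 724.1 kg VSS/d.

P_X ≈ 724 kg VSS/d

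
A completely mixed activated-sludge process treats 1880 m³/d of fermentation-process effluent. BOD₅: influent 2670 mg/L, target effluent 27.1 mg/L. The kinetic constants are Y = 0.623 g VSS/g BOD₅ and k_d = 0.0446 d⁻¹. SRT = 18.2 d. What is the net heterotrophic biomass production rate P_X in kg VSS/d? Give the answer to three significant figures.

P_X ≈ 1710 kg VSS/d

Y_obs = Y / (1 + k_d θ_c) = 0.623 / (1 + 0.0446 × 18.2) = 0.623 / 1.812 = 0.3439.
Substrate removed = Q·(S₀ − S) = 1880 m³/d × (2670 − 27.1) g/m³ = 4.97×10^6 g/d = 4969 kg/d.
Net biomass production P_X = Y_obs × Q·(S₀ − S) = 0.3439 × 4969 = 1709 kg VSS/d.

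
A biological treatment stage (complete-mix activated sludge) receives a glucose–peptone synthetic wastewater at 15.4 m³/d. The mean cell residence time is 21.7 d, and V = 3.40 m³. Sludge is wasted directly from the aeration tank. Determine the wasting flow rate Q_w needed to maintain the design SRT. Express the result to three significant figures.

Wasting from the aeration tank: Q_w = V / θ_c = 3.400 / 21.7 = 0.1567 m³/d.

Q_w ≈ 0.157 m³/d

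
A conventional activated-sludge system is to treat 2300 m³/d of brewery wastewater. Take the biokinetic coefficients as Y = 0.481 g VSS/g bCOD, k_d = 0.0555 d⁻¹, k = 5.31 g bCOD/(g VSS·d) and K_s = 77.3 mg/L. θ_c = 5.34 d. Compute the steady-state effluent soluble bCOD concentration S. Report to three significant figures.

S ≈ 8.12 mg/L

Effluent substrate depends only on kinetics and SRT: S = K_s(1 + k_d θ_c) / [θ_c(Yk − k_d) − 1] = 77.3 × (1 + 0.0555 × 5.34) / [5.34 × (0.481 × 5.31 − 0.0555) − 1] = 100.2 / 12.34 = 8.119 mg/L.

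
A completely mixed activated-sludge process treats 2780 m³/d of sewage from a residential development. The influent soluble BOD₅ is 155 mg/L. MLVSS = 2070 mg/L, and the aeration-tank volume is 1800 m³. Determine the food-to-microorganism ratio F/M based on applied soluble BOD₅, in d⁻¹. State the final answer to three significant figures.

F/M = applied load / biomass = Q·S₀/(V·X) = 2780 × 155 / (1800 × 2070) = 0.1156 d⁻¹.

F/M ≈ 0.116 d⁻¹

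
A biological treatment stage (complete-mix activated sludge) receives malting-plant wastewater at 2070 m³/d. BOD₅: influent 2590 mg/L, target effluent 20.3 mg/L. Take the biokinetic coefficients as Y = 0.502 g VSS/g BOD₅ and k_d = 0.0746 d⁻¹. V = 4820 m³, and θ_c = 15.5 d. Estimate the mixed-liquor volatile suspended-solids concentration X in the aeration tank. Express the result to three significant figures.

X ≈ 3980 mg/L

Solving the biomass balance for X: X = Y Q (S₀−S) θ_c / [V (1+k_d θ_c)] = 0.502 × 2070 × (2590 − 20.3) × 15.5 / [4820 × (1 + 0.0746 × 15.5)] = 3982 mg/L.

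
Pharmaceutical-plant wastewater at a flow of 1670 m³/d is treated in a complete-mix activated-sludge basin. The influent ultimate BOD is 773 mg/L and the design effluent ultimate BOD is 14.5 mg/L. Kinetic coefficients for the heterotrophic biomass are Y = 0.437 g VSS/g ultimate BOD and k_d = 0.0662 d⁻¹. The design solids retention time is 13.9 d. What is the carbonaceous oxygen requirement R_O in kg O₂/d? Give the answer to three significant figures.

R_O ≈ 857 kg O₂/d

Y_obs = Y / (1 + k_d θ_c) = 0.437 / (1 + 0.0662 × 13.9) = 0.437 / 1.920 = 0.2276.
Q·(S₀ − S) = 1670 × (773 − 14.5) × 10⁻³ = 1267 kg/d removed.
Net sludge production P_X = 0.2276 × 1267 = 288.3 kg VSS/d.
R_O = Q·ΔS − 1.42 P_X = 1267 − 409.4 = 857.3 kg O₂/d.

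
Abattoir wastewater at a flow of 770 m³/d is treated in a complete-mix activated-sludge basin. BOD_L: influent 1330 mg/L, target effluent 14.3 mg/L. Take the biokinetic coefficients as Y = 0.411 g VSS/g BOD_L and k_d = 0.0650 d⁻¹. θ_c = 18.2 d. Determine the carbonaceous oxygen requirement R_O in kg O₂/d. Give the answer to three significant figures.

The observed yield is Y_obs = Y/(1 + k_d·θ_c) = 0.411 / (1 + 0.0650 × 18.2) = 0.411 / 2.183 = 0.1883 g VSS per g BOD_L removed.
Mass of BOD_L removed per day: Q(S₀ − S) = 770 × 1316 g/m³ = 1013 kg/d.
Biomass synthesised: P_X = Y_obs × 1013 = 190.7 kg VSS/d.
Carbonaceous O₂ demand = substrate oxidised − cell-mass equivalent = 1013 − 1.42 × 190.7 = 742.2 kg O₂/d.

R_O ≈ 742 kg O₂/d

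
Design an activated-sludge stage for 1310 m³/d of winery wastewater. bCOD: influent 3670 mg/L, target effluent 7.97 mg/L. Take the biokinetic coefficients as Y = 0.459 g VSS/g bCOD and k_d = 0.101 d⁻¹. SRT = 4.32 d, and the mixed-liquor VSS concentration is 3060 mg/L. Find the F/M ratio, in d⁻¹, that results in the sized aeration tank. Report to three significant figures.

F/M ≈ 0.726 d⁻¹

Rearranging the biomass balance for a CMAS with decay, V = Y·Q·ΔS·θ_c / [X·(1+k_d θ_c)] = 0.459 × 1310 × (3670 − 7.97) × 4.32 / [3060 × (1 + 0.101 × 4.32)] = 9.51×10^6 / 4395 = 2164 m³.
F/M = applied load / biomass = Q·S₀/(V·X) = 1310 × 3670 / (2164 × 3060) = 0.7259 d⁻¹.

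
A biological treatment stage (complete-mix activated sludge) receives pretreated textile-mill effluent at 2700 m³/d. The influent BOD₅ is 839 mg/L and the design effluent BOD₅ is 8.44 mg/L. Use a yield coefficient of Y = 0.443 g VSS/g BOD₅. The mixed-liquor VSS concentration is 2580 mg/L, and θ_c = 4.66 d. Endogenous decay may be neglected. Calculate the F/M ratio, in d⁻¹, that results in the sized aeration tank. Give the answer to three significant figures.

F/M ≈ 0.489 d⁻¹

V·X = Y·Q·ΔS·θ_c gives V = 0.443 × 2700 × (839 − 8.44) × 4.66 / 2580 = 1794 m³.
F/M = Q·S₀ / (V·X) = 2700 × 839 / (1794 × 2580) = 0.4893 g BOD₅·(g VSS·d)⁻¹.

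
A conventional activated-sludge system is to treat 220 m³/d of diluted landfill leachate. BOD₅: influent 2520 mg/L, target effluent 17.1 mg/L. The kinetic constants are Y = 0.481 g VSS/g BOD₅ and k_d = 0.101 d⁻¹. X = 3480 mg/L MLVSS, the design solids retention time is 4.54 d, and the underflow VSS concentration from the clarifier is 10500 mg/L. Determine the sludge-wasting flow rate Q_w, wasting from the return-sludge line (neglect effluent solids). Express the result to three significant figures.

From the SRT design equation V = Y Q (S₀−S) θ_c / [X (1 + k_d θ_c)] = 0.481 × 220 × (2520 − 17.1) × 4.54 / [3480 × (1 + 0.101 × 4.54)] = 1.2×10^6 / 5076 = 236.9 m³.
Q_w = (V·X)/(θ_c X_r) = 236.9 × 3480 / (4.54 × 10500) = 17.29 m³/d.

Q_w ≈ 17.3 m³/d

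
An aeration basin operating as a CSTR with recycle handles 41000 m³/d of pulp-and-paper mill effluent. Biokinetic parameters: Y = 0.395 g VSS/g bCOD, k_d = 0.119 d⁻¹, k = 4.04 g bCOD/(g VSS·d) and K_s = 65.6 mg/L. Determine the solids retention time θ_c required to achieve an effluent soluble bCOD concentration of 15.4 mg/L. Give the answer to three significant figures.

From 1/θ_c = Y·k·S/(K_s + S) − k_d: Y·k·S/(K_s+S) = 0.395 × 4.04 × 15.4 / (65.6 + 15.4) = 0.3034 d⁻¹.
θ_c = 1/(μ − k_d) = 1/(0.3034 − 0.119) = 1/0.1844 = 5.423 d.

θ_c ≈ 5.42 d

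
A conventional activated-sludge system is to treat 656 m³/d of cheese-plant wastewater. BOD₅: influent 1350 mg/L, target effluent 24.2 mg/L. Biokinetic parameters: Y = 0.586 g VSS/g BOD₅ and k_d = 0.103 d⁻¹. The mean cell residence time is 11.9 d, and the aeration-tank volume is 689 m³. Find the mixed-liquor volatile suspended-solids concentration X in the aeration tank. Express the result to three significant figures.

X = Y·Q·ΔS·θ_c / [V·(1 + k_d θ_c)] = 0.586 × 656 × (1350 − 24.2) × 11.9 / [689 × (1 + 0.103 × 11.9)] = 3955 mg/L.

X ≈ 3950 mg/L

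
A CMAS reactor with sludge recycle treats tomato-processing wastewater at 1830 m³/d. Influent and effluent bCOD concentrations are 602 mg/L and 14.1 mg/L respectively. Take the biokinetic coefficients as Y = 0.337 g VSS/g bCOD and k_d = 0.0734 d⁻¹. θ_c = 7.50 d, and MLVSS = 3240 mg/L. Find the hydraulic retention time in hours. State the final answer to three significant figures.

τ ≈ 7.10 h

Steady-state biomass mass balance: V·X·(1 + k_d·θ_c) = Y·Q·(S₀ − S)·θ_c, so V = 0.337 × 1830 × (602 − 14.1) × 7.50 / [3240 × (1 + 0.0734 × 7.50)] = 2.72×10^6 / 5024 = 541.3 m³.
Hydraulic retention time τ = V/Q = 541.3 / 1830 = 0.2958 d = 7.099 h.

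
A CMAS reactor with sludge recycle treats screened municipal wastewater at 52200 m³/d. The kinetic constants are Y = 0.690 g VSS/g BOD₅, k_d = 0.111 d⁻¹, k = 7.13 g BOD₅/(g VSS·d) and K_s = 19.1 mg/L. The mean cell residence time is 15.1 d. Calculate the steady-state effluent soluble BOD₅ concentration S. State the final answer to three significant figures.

S ≈ 0.714 mg/L

Effluent substrate depends only on kinetics and SRT: S = K_s(1 + k_d θ_c) / [θ_c(Yk − k_d) − 1] = 19.1 × (1 + 0.111 × 15.1) / [15.1 × (0.690 × 7.13 − 0.111) − 1] = 51.11 / 71.61 = 0.7138 mg/L.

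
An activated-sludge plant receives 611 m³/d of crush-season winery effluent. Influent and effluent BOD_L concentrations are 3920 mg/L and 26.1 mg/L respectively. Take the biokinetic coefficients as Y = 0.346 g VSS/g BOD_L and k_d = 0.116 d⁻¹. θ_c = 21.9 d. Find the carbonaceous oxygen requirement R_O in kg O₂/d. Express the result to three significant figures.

R_O ≈ 2050 kg O₂/d

Correct the yield for decay: Y_obs = Y/(1 + k_d θ_c) = 0.346 / (1 + 0.116 × 21.9) = 0.346 / 3.540 = 0.09773.
Mass of BOD_L removed per day: Q(S₀ − S) = 611 × 3894 g/m³ = 2379 kg/d.
Net sludge production P_X = 0.09773 × 2379 = 232.5 kg VSS/d.
R_O = Q·ΔS − 1.42 P_X = 2379 − 330.2 = 2049 kg O₂/d.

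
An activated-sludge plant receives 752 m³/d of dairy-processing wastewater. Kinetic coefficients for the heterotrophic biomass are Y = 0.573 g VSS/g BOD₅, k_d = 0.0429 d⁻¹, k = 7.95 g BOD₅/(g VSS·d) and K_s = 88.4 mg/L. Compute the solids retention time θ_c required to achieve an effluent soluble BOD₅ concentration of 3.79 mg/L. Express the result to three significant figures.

Specific growth rate at S = 3.79 mg/L: μ = YkS/(K_s+S) = 0.573·7.95·3.79/(88.4+3.79) = 0.1873 d⁻¹.
1/θ_c = 0.1873 − 0.0429 = 0.1444 d⁻¹, so θ_c = 6.926 d.

θ_c ≈ 6.93 d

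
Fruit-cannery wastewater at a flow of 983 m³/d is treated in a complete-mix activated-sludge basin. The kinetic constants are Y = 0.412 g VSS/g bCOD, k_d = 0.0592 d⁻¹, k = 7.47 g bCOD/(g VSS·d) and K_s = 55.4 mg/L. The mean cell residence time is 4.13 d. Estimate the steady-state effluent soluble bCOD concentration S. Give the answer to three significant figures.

Effluent substrate depends only on kinetics and SRT: S = K_s(1 + k_d θ_c) / [θ_c(Yk − k_d) − 1] = 55.4 × (1 + 0.0592 × 4.13) / [4.13 × (0.412 × 7.47 − 0.0592) − 1] = 68.95 / 11.47 = 6.013 mg/L.

S ≈ 6.01 mg/L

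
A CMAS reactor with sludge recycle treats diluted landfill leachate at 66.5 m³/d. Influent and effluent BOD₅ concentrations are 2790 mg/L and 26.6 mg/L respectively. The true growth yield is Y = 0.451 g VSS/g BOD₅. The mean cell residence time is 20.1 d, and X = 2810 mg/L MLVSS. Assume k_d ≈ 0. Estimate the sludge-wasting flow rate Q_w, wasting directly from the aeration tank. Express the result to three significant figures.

V·X = Y·Q·ΔS·θ_c gives V = 0.451 × 66.5 × (2790 − 26.6) × 20.1 / 2810 = 592.8 m³.
Wasting from the aeration tank: Q_w = V / θ_c = 592.8 / 20.1 = 29.49 m³/d.

Q_w ≈ 29.5 m³/d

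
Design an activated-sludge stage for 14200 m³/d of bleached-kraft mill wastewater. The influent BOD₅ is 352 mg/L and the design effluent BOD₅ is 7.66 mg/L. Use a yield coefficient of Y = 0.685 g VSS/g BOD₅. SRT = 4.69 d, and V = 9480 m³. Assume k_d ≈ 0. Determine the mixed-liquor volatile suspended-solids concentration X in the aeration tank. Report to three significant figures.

X ≈ 1660 mg/L

X = Y·Q·ΔS·θ_c / V = 0.685 × 14200 × (352 − 7.66) × 4.69 / 9480 = 1657 mg/L.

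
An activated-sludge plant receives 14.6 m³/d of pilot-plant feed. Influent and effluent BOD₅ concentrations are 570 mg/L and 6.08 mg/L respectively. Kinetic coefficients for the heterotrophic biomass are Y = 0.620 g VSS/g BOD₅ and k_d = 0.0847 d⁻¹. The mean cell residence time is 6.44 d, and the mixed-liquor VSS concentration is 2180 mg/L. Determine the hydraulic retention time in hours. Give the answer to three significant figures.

Rearranging the biomass balance for a CMAS with decay, V = Y·Q·ΔS·θ_c / [X·(1+k_d θ_c)] = 0.620 × 14.6 × (570 − 6.08) × 6.44 / [2180 × (1 + 0.0847 × 6.44)] = 3.29×10^4 / 3369 = 9.757 m³.
HRT = V/Q = 9.757 m³ / 14.6 m³·d⁻¹ = 0.6683 d × 24 = 16.04 h.

τ ≈ 16.0 h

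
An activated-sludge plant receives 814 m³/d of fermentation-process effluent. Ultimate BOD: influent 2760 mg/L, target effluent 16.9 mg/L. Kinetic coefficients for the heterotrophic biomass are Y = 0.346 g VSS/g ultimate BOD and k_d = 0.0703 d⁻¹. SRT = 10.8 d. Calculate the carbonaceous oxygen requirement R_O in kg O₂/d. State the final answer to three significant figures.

R_O ≈ 1610 kg O₂/d

The observed yield is Y_obs = Y/(1 + k_d·θ_c) = 0.346 / (1 + 0.0703 × 10.8) = 0.346 / 1.759 = 0.1967 g VSS per g ultimate BOD removed.
Q·(S₀ − S) = 814 × (2760 − 16.9) × 10⁻³ = 2233 kg/d removed.
Net sludge production P_X = 0.1967 × 2233 = 439.2 kg VSS/d.
R_O = Q·ΔS − 1.42 P_X = 2233 − 623.6 = 1609 kg O₂/d.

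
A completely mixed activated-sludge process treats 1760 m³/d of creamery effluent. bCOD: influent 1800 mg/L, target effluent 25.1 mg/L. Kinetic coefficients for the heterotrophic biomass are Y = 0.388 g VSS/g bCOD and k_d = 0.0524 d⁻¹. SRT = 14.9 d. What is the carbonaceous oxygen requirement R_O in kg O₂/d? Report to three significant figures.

Observed yield with endogenous decay: Y_obs = Y / (1 + k_d·θ_c) = 0.388 / (1 + 0.0524 × 14.9) = 0.388 / 1.781 = 0.2179 g VSS/g bCOD.
Substrate removed = Q·(S₀ − S) = 1760 m³/d × (1800 − 25.1) g/m³ = 3.12×10^6 g/d = 3124 kg/d.
Biomass synthesised: P_X = Y_obs × 3124 = 680.6 kg VSS/d.
R_O = Q·(S₀ − S) − 1.42·P_X = 3124 − 1.42 × 680.6 = 2157 kg O₂/d.

R_O ≈ 2160 kg O₂/d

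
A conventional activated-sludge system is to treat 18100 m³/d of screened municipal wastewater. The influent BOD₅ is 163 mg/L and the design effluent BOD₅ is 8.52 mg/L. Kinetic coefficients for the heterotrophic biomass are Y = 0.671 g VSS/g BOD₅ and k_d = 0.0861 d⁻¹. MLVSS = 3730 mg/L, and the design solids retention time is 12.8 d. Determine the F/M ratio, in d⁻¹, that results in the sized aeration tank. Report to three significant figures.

Steady-state biomass mass balance: V·X·(1 + k_d·θ_c) = Y·Q·(S₀ − S)·θ_c, so V = 0.671 × 18100 × (163 − 8.52) × 12.8 / [3730 × (1 + 0.0861 × 12.8)] = 2.4×10^7 / 7841 = 3063 m³.
F/M = applied load / biomass = Q·S₀/(V·X) = 18100 × 163 / (3063 × 3730) = 0.2582 d⁻¹.

F/M ≈ 0.258 d⁻¹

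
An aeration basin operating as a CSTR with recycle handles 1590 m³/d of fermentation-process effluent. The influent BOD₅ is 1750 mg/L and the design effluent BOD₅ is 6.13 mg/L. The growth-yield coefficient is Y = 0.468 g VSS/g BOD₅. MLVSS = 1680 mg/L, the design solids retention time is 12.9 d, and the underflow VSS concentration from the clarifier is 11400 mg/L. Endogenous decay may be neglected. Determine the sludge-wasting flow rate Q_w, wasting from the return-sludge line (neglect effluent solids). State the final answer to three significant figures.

With k_d = 0 the design equation reduces to V = Y Q (S₀−S) θ_c / X = 0.468 × 1590 × (1750 − 6.13) × 12.9 / 1680 = 9964 m³.
Q_w = (V·X)/(θ_c X_r) = 9964 × 1680 / (12.9 × 11400) = 113.8 m³/d.

Q_w ≈ 114 m³/d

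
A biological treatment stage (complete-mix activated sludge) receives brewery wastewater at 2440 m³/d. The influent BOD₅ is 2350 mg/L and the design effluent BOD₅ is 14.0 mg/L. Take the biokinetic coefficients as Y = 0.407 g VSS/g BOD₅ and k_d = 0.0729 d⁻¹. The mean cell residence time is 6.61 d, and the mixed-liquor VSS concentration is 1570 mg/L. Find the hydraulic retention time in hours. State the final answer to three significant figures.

τ ≈ 64.8 h

Rearranging the biomass balance for a CMAS with decay, V = Y·Q·ΔS·θ_c / [X·(1+k_d θ_c)] = 0.407 × 2440 × (2350 − 14.0) × 6.61 / [1570 × (1 + 0.0729 × 6.61)] = 1.53×10^7 / 2327 = 6591 m³.
HRT = V/Q = 6591 m³ / 2440 m³·d⁻¹ = 2.701 d × 24 = 64.83 h.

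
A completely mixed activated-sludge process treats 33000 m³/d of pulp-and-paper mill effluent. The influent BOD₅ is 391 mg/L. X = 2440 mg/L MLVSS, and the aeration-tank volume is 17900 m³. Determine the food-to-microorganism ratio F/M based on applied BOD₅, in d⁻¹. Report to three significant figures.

Food-to-microorganism ratio F/M = Q S₀ / (V X) = 33000 × 391 / (17900 × 2440) = 0.2954 d⁻¹.

F/M ≈ 0.295 d⁻¹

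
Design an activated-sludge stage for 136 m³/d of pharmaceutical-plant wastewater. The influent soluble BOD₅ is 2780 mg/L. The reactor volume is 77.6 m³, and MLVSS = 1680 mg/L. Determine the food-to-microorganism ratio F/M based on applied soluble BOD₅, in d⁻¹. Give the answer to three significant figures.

F/M ≈ 2.90 d⁻¹

Food-to-microorganism ratio F/M = Q S₀ / (V X) = 136 × 2780 / (77.60 × 1680) = 2.900 d⁻¹.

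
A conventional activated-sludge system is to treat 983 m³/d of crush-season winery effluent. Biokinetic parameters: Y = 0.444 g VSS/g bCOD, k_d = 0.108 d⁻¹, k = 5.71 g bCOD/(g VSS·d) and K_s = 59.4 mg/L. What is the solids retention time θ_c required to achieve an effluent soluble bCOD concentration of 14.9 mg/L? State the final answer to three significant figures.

θ_c ≈ 2.50 d

At the target effluent, Y k S/(K_s+S) = 0.444×5.71×14.9/74.30 = 0.5084 d⁻¹.
θ_c = 1/(μ − k_d) = 1/(0.5084 − 0.108) = 1/0.4004 = 2.497 d.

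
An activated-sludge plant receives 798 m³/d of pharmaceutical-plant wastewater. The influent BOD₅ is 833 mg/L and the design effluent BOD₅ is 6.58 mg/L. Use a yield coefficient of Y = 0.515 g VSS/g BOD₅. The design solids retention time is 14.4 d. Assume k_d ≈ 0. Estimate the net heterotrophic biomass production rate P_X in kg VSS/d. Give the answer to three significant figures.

P_X ≈ 340 kg VSS/d

With endogenous decay neglected, the observed yield equals the true yield: Y_obs = Y = 0.515 g VSS/g BOD₅.
Substrate removed = Q·(S₀ − S) = 798 m³/d × (833 − 6.58) g/m³ = 6.59×10^5 g/d = 659.5 kg/d.
Net biomass production P_X = Y_obs × Q·(S₀ − S) = 0.5150 × 659.5 = 339.6 kg VSS/d.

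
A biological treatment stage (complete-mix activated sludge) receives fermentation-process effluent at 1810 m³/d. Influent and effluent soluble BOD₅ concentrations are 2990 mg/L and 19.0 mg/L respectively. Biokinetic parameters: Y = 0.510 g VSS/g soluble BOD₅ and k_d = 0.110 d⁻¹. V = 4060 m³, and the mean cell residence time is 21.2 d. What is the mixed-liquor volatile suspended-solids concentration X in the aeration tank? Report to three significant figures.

X ≈ 4300 mg/L

Solving the biomass balance for X: X = Y Q (S₀−S) θ_c / [V (1+k_d θ_c)] = 0.510 × 1810 × (2990 − 19.0) × 21.2 / [4060 × (1 + 0.110 × 21.2)] = 4298 mg/L.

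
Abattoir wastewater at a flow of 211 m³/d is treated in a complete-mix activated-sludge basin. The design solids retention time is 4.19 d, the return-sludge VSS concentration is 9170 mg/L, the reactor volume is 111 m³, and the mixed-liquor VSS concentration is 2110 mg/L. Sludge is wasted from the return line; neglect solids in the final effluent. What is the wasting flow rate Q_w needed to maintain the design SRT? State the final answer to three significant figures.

Q_w ≈ 6.10 m³/d

Wasting from the return line (neglecting effluent solids): Q_w = V·X / (θ_c·X_r) = 111.0 × 2110 / (4.19 × 9170) = 6.096 m³/d.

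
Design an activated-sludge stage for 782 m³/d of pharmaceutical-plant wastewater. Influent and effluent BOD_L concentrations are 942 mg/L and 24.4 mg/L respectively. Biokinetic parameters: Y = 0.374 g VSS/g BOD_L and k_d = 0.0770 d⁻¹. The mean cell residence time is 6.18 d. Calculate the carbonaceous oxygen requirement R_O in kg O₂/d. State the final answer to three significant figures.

The observed yield is Y_obs = Y/(1 + k_d·θ_c) = 0.374 / (1 + 0.0770 × 6.18) = 0.374 / 1.476 = 0.2534 g VSS per g BOD_L removed.
Mass of BOD_L removed per day: Q(S₀ − S) = 782 × 917.6 g/m³ = 717.6 kg/d.
P_X = Y_obs·Q·(S₀ − S) = 0.2534 × 717.6 = 181.8 kg VSS/d.
R_O = Q·ΔS − 1.42 P_X = 717.6 − 258.2 = 459.4 kg O₂/d.

R_O ≈ 459 kg O₂/d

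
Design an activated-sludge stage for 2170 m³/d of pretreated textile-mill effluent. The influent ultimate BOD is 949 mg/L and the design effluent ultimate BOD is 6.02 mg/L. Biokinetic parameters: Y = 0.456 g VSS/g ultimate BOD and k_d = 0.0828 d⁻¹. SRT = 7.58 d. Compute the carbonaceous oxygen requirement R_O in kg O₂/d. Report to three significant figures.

R_O ≈ 1230 kg O₂/d

Correct the yield for decay: Y_obs = Y/(1 + k_d θ_c) = 0.456 / (1 + 0.0828 × 7.58) = 0.456 / 1.628 = 0.2802.
Substrate removed = Q·(S₀ − S) = 2170 m³/d × (949 − 6.02) g/m³ = 2.05×10^6 g/d = 2046 kg/d.
Biomass synthesised: P_X = Y_obs × 2046 = 573.3 kg VSS/d.
R_O = Q·(S₀ − S) − 1.42·P_X = 2046 − 1.42 × 573.3 = 1232 kg O₂/d.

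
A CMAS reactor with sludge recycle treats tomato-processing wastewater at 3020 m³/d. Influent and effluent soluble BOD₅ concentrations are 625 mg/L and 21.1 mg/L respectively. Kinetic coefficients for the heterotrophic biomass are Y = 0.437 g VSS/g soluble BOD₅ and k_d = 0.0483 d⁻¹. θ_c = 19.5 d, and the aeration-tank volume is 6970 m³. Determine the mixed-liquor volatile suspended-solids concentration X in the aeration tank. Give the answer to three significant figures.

X ≈ 1150 mg/L

X = Y·Q·ΔS·θ_c / [V·(1 + k_d θ_c)] = 0.437 × 3020 × (625 − 21.1) × 19.5 / [6970 × (1 + 0.0483 × 19.5)] = 1148 mg/L.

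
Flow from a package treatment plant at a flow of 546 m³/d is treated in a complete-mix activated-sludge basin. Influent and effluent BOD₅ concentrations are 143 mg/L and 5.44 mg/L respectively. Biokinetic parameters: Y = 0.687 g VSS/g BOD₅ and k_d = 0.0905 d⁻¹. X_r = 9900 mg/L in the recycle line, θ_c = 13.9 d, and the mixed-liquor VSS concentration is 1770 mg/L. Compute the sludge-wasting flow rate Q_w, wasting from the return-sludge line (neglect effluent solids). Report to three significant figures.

Steady-state biomass mass balance: V·X·(1 + k_d·θ_c) = Y·Q·(S₀ − S)·θ_c, so V = 0.687 × 546 × (143 − 5.44) × 13.9 / [1770 × (1 + 0.0905 × 13.9)] = 7.17×10^5 / 3997 = 179.5 m³.
Wasting from the return line (neglecting effluent solids): Q_w = V·X / (θ_c·X_r) = 179.5 × 1770 / (13.9 × 9900) = 2.308 m³/d.

Q_w ≈ 2.31 m³/d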